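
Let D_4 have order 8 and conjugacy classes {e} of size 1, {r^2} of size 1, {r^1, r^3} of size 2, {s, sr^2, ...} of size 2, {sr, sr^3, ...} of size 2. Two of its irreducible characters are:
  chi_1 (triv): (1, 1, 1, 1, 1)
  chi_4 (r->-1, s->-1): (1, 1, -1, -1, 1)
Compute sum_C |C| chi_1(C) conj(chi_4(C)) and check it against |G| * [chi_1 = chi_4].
Sum = 0; so <chi_1, chi_4> = 0 (distinct irreducibles are orthogonal).

Why: Compute term by term over conjugacy classes (|C| * chi_1(C) * conj(chi_4(C))):
  1*(1)*conj(1) + 1*(1)*conj(1) + 2*(1)*conj(-1) + 2*(1)*conj(-1) + 2*(1)*conj(1)
  = (1) + (1) + (-2) + (-2) + (2)
  = 0.
Dividing by |G| = 8 gives 0/8 = 0, matching the row-orthogonality relation <chi_1, chi_4> = [chi_1 = chi_4].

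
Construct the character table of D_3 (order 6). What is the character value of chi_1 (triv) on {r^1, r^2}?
Conjugacy classes: {e} of size 1, {r^1, r^2} of size 2, {s, sr, ..., sr^2} of size 3.
Character table:
  irrep \ class              {e} (size 1)  {r^1, r^2} (size 2)  {s, sr, ..., sr^2} (size 3)
  chi_1 (triv)               1             1                    1                          
  chi_2 (sign: r->1, s->-1)  1             1                    -1                         
  chi_3 (2d, j=1)            2             -1                   0                          

Spot check: chi_1 (triv) on {r^1, r^2} = 1.

Reasoning: D_3 has order 2*3 = 6 with 3 conjugacy classes, hence 3 irreducibles. Sum of squared dims 1 + 1 + 4 = 6 = |G|. Linear characters come from the abelianisation; the 2-dimensional irreps have character r^k -> 2*cos(2*pi*j*k/3), reflections -> 0.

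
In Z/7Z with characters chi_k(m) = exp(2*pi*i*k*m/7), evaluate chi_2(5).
chi_2(5) = zeta_7^10 = exp(6*I*pi/7)

Explanation: chi_2(5) = zeta_7^(2*5) = zeta_7^10. Since zeta_7^7 = 1, this equals zeta_7^3 = exp(2*pi*i*3/7) = exp(6*I*pi/7).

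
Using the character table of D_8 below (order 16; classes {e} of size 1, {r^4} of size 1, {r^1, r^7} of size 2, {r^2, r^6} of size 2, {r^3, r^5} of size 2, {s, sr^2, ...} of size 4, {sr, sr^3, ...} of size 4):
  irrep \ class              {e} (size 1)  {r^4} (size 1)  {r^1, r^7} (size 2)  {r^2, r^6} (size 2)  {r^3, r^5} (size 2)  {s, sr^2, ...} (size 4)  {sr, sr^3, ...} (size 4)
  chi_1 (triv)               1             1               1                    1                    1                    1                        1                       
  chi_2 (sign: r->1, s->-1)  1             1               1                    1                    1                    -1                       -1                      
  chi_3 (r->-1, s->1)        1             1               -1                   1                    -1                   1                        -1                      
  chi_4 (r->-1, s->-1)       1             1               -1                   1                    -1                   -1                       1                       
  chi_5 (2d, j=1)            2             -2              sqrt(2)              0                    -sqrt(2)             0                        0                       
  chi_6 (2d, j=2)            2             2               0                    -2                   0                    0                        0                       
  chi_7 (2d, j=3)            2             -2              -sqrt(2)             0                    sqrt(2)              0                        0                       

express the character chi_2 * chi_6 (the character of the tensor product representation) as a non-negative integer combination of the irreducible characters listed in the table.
chi_2 tensor chi_6 = chi_6 (all other irreducibles have multiplicity 0).

Explanation: The character of a tensor product is the pointwise product (chi_2 * chi_6)(C) = chi_2(C) * chi_6(C):
  {e}: (1)*(2), {r^4}: (1)*(2), {r^1, r^7}: (1)*(0), {r^2, r^6}: (1)*(-2), {r^3, r^5}: (1)*(0), {s, sr^2, ...}: (-1)*(0), {sr, sr^3, ...}: (-1)*(0)
so (chi_2 * chi_6) takes values
  {e} -> 2, {r^4} -> 2, {r^1, r^7} -> 0, {r^2, r^6} -> -2, {r^3, r^5} -> 0, {s, sr^2, ...} -> 0, {sr, sr^3, ...} -> 0.
Now take the inner product of this character with each irreducible chi from the table, <chi_2*chi_6, chi> = (1/16) sum_C |C| (chi_2*chi_6)(C) conj(chi(C)):
  <chi_2*chi_6, chi_1> = (1/16)[1*(2)*conj(1) + 1*(2)*conj(1) + 2*(0)*conj(1) + 2*(-2)*conj(1) + 2*(0)*conj(1) + 4*(0)*conj(1) + 4*(0)*conj(1)]
      = (1/16)[(2) + (2) + (0) + (-4) + (0) + (0) + (0)] = 0/16 = 0
  <chi_2*chi_6, chi_2> = (1/16)[1*(2)*conj(1) + 1*(2)*conj(1) + 2*(0)*conj(1) + 2*(-2)*conj(1) + 2*(0)*conj(1) + 4*(0)*conj(-1) + 4*(0)*conj(-1)]
      = (1/16)[(2) + (2) + (0) + (-4) + (0) + (0) + (0)] = 0/16 = 0
  <chi_2*chi_6, chi_3> = (1/16)[1*(2)*conj(1) + 1*(2)*conj(1) + 2*(0)*conj(-1) + 2*(-2)*conj(1) + 2*(0)*conj(-1) + 4*(0)*conj(1) + 4*(0)*conj(-1)]
      = (1/16)[(2) + (2) + (0) + (-4) + (0) + (0) + (0)] = 0/16 = 0
  <chi_2*chi_6, chi_4> = (1/16)[1*(2)*conj(1) + 1*(2)*conj(1) + 2*(0)*conj(-1) + 2*(-2)*conj(1) + 2*(0)*conj(-1) + 4*(0)*conj(-1) + 4*(0)*conj(1)]
      = (1/16)[(2) + (2) + (0) + (-4) + (0) + (0) + (0)] = 0/16 = 0
  <chi_2*chi_6, chi_5> = (1/16)[1*(2)*conj(2) + 1*(2)*conj(-2) + 2*(0)*conj(sqrt(2)) + 2*(-2)*conj(0) + 2*(0)*conj(-sqrt(2)) + 4*(0)*conj(0) + 4*(0)*conj(0)]
      = (1/16)[(4) + (-4) + (0) + (0) + (0) + (0) + (0)] = 0/16 = 0
  <chi_2*chi_6, chi_6> = (1/16)[1*(2)*conj(2) + 1*(2)*conj(2) + 2*(0)*conj(0) + 2*(-2)*conj(-2) + 2*(0)*conj(0) + 4*(0)*conj(0) + 4*(0)*conj(0)]
      = (1/16)[(4) + (4) + (0) + (8) + (0) + (0) + (0)] = 16/16 = 1
  <chi_2*chi_6, chi_7> = (1/16)[1*(2)*conj(2) + 1*(2)*conj(-2) + 2*(0)*conj(-sqrt(2)) + 2*(-2)*conj(0) + 2*(0)*conj(sqrt(2)) + 4*(0)*conj(0) + 4*(0)*conj(0)]
      = (1/16)[(4) + (-4) + (0) + (0) + (0) + (0) + (0)] = 0/16 = 0
Hence the multiplicities are chi_6: 1. Dimension check: dim(chi_2)*dim(chi_6) = 1*2 = 2 and sum (mult * dim) = 1*2 = 2.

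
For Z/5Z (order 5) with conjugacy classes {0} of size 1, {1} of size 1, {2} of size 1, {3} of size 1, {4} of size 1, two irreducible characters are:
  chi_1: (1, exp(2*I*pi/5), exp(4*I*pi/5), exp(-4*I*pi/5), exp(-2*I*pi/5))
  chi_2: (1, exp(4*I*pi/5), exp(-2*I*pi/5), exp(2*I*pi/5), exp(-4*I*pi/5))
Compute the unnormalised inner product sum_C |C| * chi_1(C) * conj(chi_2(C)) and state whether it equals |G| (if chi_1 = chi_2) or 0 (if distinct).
Sum = 0; so <chi_1, chi_2> = 0 (distinct irreducibles are orthogonal).

Proof sketch: Compute term by term over conjugacy classes (|C| * chi_1(C) * conj(chi_2(C))):
  1*(1)*conj(1) + 1*(exp(2*I*pi/5))*conj(exp(4*I*pi/5)) + 1*(exp(4*I*pi/5))*conj(exp(-2*I*pi/5)) + 1*(exp(-4*I*pi/5))*conj(exp(2*I*pi/5)) + 1*(exp(-2*I*pi/5))*conj(exp(-4*I*pi/5))
  = (1) + (exp(-2*I*pi/5)) + (exp(-4*I*pi/5)) + (exp(4*I*pi/5)) + (exp(2*I*pi/5))
  = 0.
(Exp terms are combined using exp(i*s)*conj(exp(i*t)) = exp(i*(s-t)), and sums of them are collapsed using the identity that for every m > 1 the m distinct m-th roots of unity sum to 0, e.g. 1 + exp(2*I*pi/3) + exp(-2*I*pi/3) = 0.)
Dividing by |G| = 5 gives 0/5 = 0, matching the row-orthogonality relation <chi_1, chi_2> = [chi_1 = chi_2].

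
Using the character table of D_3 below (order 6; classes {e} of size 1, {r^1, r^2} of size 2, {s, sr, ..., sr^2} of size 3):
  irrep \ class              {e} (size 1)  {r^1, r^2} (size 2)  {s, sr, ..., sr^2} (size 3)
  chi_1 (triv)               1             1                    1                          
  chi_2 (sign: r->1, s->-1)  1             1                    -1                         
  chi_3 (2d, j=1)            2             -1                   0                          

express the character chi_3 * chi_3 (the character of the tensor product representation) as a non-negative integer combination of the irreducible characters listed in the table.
chi_3 tensor chi_3 = chi_1 + chi_2 + chi_3 (all other irreducibles have multiplicity 0).

Proof sketch: The character of a tensor product is the pointwise product (chi_3 * chi_3)(C) = chi_3(C) * chi_3(C):
  {e}: (2)*(2), {r^1, r^2}: (-1)*(-1), {s, sr, ..., sr^2}: (0)*(0)
so (chi_3 * chi_3) takes values
  {e} -> 4, {r^1, r^2} -> 1, {s, sr, ..., sr^2} -> 0.
Now take the inner product of this character with each irreducible chi from the table, <chi_3*chi_3, chi> = (1/6) sum_C |C| (chi_3*chi_3)(C) conj(chi(C)):
  <chi_3*chi_3, chi_1> = (1/6)[1*(4)*conj(1) + 2*(1)*conj(1) + 3*(0)*conj(1)]
      = (1/6)[(4) + (2) + (0)] = 6/6 = 1
  <chi_3*chi_3, chi_2> = (1/6)[1*(4)*conj(1) + 2*(1)*conj(1) + 3*(0)*conj(-1)]
      = (1/6)[(4) + (2) + (0)] = 6/6 = 1
  <chi_3*chi_3, chi_3> = (1/6)[1*(4)*conj(2) + 2*(1)*conj(-1) + 3*(0)*conj(0)]
      = (1/6)[(8) + (-2) + (0)] = 6/6 = 1
Hence the multiplicities are chi_1: 1, chi_2: 1, chi_3: 1. Dimension check: dim(chi_3)*dim(chi_3) = 2*2 = 4 and sum (mult * dim) = 1*1 + 1*1 + 1*2 = 4.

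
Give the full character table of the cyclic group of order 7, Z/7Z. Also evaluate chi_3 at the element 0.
Character table of Z/7Z (irreps indexed chi_0,...,chi_6 with chi_k(m) = zeta_7^(k*m), zeta_7 = exp(2*pi*i/7)):
  irrep \ class  {0} (size 1)  {1} (size 1)    {2} (size 1)    {3} (size 1)    {4} (size 1)    {5} (size 1)    {6} (size 1)  
  chi_0          1             1               1               1               1               1               1             
  chi_1          1             exp(2*I*pi/7)   exp(4*I*pi/7)   exp(6*I*pi/7)   exp(-6*I*pi/7)  exp(-4*I*pi/7)  exp(-2*I*pi/7)
  chi_2          1             exp(4*I*pi/7)   exp(-6*I*pi/7)  exp(-2*I*pi/7)  exp(2*I*pi/7)   exp(6*I*pi/7)   exp(-4*I*pi/7)
  chi_3          1             exp(6*I*pi/7)   exp(-2*I*pi/7)  exp(4*I*pi/7)   exp(-4*I*pi/7)  exp(2*I*pi/7)   exp(-6*I*pi/7)
  chi_4          1             exp(-6*I*pi/7)  exp(2*I*pi/7)   exp(-4*I*pi/7)  exp(4*I*pi/7)   exp(-2*I*pi/7)  exp(6*I*pi/7) 
  chi_5          1             exp(-4*I*pi/7)  exp(6*I*pi/7)   exp(2*I*pi/7)   exp(-2*I*pi/7)  exp(-6*I*pi/7)  exp(4*I*pi/7) 
  chi_6          1             exp(-2*I*pi/7)  exp(-4*I*pi/7)  exp(-6*I*pi/7)  exp(6*I*pi/7)   exp(4*I*pi/7)   exp(2*I*pi/7) 

Spot check: chi_3(0) = zeta_7^(3*0) = zeta_7^0 = 1.

Argument: Z/7Z is abelian, so all 7 irreducible complex representations are 1-dimensional. They are given by chi_k(m) = zeta_7^(k*m) for k = 0,...,6. Row orthogonality: sum_m chi_k(m) conj(chi_l(m)) = 7 * [k = l].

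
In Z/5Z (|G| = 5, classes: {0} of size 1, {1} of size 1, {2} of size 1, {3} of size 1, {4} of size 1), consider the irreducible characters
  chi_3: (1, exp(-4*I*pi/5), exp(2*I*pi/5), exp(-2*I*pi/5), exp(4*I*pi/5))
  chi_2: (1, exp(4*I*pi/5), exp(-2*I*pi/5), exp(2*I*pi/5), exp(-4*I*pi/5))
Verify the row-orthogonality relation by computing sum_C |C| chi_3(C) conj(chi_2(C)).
Sum = 0; so <chi_3, chi_2> = 0 (distinct irreducibles are orthogonal).

Why: Compute term by term over conjugacy classes (|C| * chi_3(C) * conj(chi_2(C))):
  1*(1)*conj(1) + 1*(exp(-4*I*pi/5))*conj(exp(4*I*pi/5)) + 1*(exp(2*I*pi/5))*conj(exp(-2*I*pi/5)) + 1*(exp(-2*I*pi/5))*conj(exp(2*I*pi/5)) + 1*(exp(4*I*pi/5))*conj(exp(-4*I*pi/5))
  = (1) + (exp(2*I*pi/5)) + (exp(4*I*pi/5)) + (exp(-4*I*pi/5)) + (exp(-2*I*pi/5))
  = 0.
(Exp terms are combined using exp(i*s)*conj(exp(i*t)) = exp(i*(s-t)), and sums of them are collapsed using the identity that for every m > 1 the m distinct m-th roots of unity sum to 0, e.g. 1 + exp(2*I*pi/3) + exp(-2*I*pi/3) = 0.)
Dividing by |G| = 5 gives 0/5 = 0, matching the row-orthogonality relation <chi_3, chi_2> = [chi_3 = chi_2].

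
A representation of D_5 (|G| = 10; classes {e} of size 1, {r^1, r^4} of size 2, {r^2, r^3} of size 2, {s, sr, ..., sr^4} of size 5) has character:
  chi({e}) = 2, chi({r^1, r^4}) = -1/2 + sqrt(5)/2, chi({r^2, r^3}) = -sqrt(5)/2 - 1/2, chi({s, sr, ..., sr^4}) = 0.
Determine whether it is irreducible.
Irreducible: <chi, chi> = 1.

Argument: <chi, chi> = (1/|G|) sum_C |C| * |chi(C)|^2 = (1/10)[1*|2|^2 + 2*|-1/2 + sqrt(5)/2|^2 + 2*|-sqrt(5)/2 - 1/2|^2 + 5*|0|^2]
  = (1/10)[(4) + (3 - sqrt(5)) + (sqrt(5) + 3) + (0)] = 10/10 = 1.
A character is irreducible iff <chi, chi> = 1, so this representation is irreducible.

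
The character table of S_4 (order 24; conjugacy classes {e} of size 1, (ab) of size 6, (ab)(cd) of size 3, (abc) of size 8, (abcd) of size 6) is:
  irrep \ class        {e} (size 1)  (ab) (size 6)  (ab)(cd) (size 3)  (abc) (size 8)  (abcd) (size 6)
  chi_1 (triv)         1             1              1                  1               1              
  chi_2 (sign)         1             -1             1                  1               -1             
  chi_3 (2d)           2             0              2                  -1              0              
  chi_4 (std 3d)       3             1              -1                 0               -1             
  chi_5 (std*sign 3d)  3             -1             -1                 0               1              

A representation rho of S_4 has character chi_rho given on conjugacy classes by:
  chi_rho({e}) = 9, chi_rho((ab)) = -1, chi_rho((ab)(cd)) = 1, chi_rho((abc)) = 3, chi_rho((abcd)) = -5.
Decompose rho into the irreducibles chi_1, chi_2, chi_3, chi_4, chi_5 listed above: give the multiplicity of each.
Multiplicities: chi_1: 0, chi_2: 3, chi_3: 0, chi_4: 2, chi_5: 0.

Working: Use <chi_rho, chi> = (1/|G|) sum_C |C| * chi_rho(C) * conj(chi(C)) with |G| = 24 for each irreducible chi in the table:
  <chi_rho, chi_1> = (1/24)[1*(9)*conj(1) + 6*(-1)*conj(1) + 3*(1)*conj(1) + 8*(3)*conj(1) + 6*(-5)*conj(1)]
      = (1/24)[(9) + (-6) + (3) + (24) + (-30)] = 0/24 = 0
  <chi_rho, chi_2> = (1/24)[1*(9)*conj(1) + 6*(-1)*conj(-1) + 3*(1)*conj(1) + 8*(3)*conj(1) + 6*(-5)*conj(-1)]
      = (1/24)[(9) + (6) + (3) + (24) + (30)] = 72/24 = 3
  <chi_rho, chi_3> = (1/24)[1*(9)*conj(2) + 6*(-1)*conj(0) + 3*(1)*conj(2) + 8*(3)*conj(-1) + 6*(-5)*conj(0)]
      = (1/24)[(18) + (0) + (6) + (-24) + (0)] = 0/24 = 0
  <chi_rho, chi_4> = (1/24)[1*(9)*conj(3) + 6*(-1)*conj(1) + 3*(1)*conj(-1) + 8*(3)*conj(0) + 6*(-5)*conj(-1)]
      = (1/24)[(27) + (-6) + (-3) + (0) + (30)] = 48/24 = 2
  <chi_rho, chi_5> = (1/24)[1*(9)*conj(3) + 6*(-1)*conj(-1) + 3*(1)*conj(-1) + 8*(3)*conj(0) + 6*(-5)*conj(1)]
      = (1/24)[(27) + (6) + (-3) + (0) + (-30)] = 0/24 = 0
Dimension check: dim(rho) = sum (mult * dim) = 0*1 + 3*1 + 0*2 + 2*3 + 0*3 = 9 = chi_rho(e) = 9.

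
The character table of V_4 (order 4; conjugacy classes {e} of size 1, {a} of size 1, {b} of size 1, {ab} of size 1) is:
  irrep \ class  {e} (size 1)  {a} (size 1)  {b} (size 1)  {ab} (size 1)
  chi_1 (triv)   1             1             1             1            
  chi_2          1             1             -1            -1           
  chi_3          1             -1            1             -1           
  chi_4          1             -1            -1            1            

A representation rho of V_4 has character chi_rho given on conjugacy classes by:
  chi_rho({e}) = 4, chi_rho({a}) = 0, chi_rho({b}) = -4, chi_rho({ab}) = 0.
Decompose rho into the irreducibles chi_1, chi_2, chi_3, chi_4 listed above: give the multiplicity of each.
Multiplicities: chi_1: 0, chi_2: 2, chi_3: 0, chi_4: 2.

Argument: Use <chi_rho, chi> = (1/|G|) sum_C |C| * chi_rho(C) * conj(chi(C)) with |G| = 4 for each irreducible chi in the table:
  <chi_rho, chi_1> = (1/4)[1*(4)*conj(1) + 1*(0)*conj(1) + 1*(-4)*conj(1) + 1*(0)*conj(1)]
      = (1/4)[(4) + (0) + (-4) + (0)] = 0/4 = 0
  <chi_rho, chi_2> = (1/4)[1*(4)*conj(1) + 1*(0)*conj(1) + 1*(-4)*conj(-1) + 1*(0)*conj(-1)]
      = (1/4)[(4) + (0) + (4) + (0)] = 8/4 = 2
  <chi_rho, chi_3> = (1/4)[1*(4)*conj(1) + 1*(0)*conj(-1) + 1*(-4)*conj(1) + 1*(0)*conj(-1)]
      = (1/4)[(4) + (0) + (-4) + (0)] = 0/4 = 0
  <chi_rho, chi_4> = (1/4)[1*(4)*conj(1) + 1*(0)*conj(-1) + 1*(-4)*conj(-1) + 1*(0)*conj(1)]
      = (1/4)[(4) + (0) + (4) + (0)] = 8/4 = 2
Dimension check: dim(rho) = sum (mult * dim) = 0*1 + 2*1 + 0*1 + 2*1 = 4 = chi_rho(e) = 4.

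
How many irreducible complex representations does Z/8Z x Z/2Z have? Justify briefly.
16

Derivation: The number of irreducible complex representations of a finite group equals its number of conjugacy classes. Z/8Z x Z/2Z is abelian of order 16, so every element is its own conjugacy class: 16 classes, so Z/8Z x Z/2Z (order 16) has exactly 16 irreducible complex representations.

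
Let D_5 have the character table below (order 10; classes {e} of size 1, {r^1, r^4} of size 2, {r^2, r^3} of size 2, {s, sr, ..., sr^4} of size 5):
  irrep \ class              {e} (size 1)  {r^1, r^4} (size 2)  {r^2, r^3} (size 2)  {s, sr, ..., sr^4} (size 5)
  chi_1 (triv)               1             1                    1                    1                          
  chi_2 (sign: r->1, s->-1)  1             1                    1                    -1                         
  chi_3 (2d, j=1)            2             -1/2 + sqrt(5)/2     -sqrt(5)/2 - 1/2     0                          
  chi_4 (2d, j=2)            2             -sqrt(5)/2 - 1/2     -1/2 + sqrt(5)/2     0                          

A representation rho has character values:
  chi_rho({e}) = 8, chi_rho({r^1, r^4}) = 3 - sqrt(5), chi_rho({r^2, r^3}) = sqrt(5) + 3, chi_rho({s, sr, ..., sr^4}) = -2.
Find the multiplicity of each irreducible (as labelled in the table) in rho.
Multiplicities: chi_1: 1, chi_2: 3, chi_3: 0, chi_4: 2.

Details: Use <chi_rho, chi> = (1/|G|) sum_C |C| * chi_rho(C) * conj(chi(C)) with |G| = 10 for each irreducible chi in the table:
  <chi_rho, chi_1> = (1/10)[1*(8)*conj(1) + 2*(3 - sqrt(5))*conj(1) + 2*(sqrt(5) + 3)*conj(1) + 5*(-2)*conj(1)]
      = (1/10)[(8) + (6 - 2*sqrt(5)) + (2*sqrt(5) + 6) + (-10)] = 10/10 = 1
  <chi_rho, chi_2> = (1/10)[1*(8)*conj(1) + 2*(3 - sqrt(5))*conj(1) + 2*(sqrt(5) + 3)*conj(1) + 5*(-2)*conj(-1)]
      = (1/10)[(8) + (6 - 2*sqrt(5)) + (2*sqrt(5) + 6) + (10)] = 30/10 = 3
  <chi_rho, chi_3> = (1/10)[1*(8)*conj(2) + 2*(3 - sqrt(5))*conj(-1/2 + sqrt(5)/2) + 2*(sqrt(5) + 3)*conj(-sqrt(5)/2 - 1/2) + 5*(-2)*conj(0)]
      = (1/10)[(16) + (-8 + 4*sqrt(5)) + (-4*sqrt(5) - 8) + (0)] = 0/10 = 0
  <chi_rho, chi_4> = (1/10)[1*(8)*conj(2) + 2*(3 - sqrt(5))*conj(-sqrt(5)/2 - 1/2) + 2*(sqrt(5) + 3)*conj(-1/2 + sqrt(5)/2) + 5*(-2)*conj(0)]
      = (1/10)[(16) + (2 - 2*sqrt(5)) + (2 + 2*sqrt(5)) + (0)] = 20/10 = 2
Dimension check: dim(rho) = sum (mult * dim) = 1*1 + 3*1 + 0*2 + 2*2 = 8 = chi_rho(e) = 8.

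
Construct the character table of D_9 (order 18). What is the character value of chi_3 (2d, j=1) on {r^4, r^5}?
Conjugacy classes: {e} of size 1, {r^1, r^8} of size 2, {r^2, r^7} of size 2, {r^3, r^6} of size 2, {r^4, r^5} of size 2, {s, sr, ..., sr^8} of size 9.
Character table:
  irrep \ class              {e} (size 1)  {r^1, r^8} (size 2)  {r^2, r^7} (size 2)  {r^3, r^6} (size 2)  {r^4, r^5} (size 2)  {s, sr, ..., sr^8} (size 9)
  chi_1 (triv)               1             1                    1                    1                    1                    1                          
  chi_2 (sign: r->1, s->-1)  1             1                    1                    1                    1                    -1                         
  chi_3 (2d, j=1)            2             2*cos(2*pi/9)        2*cos(4*pi/9)        -1                   -2*cos(pi/9)         0                          
  chi_4 (2d, j=2)            2             2*cos(4*pi/9)        -2*cos(pi/9)         -1                   2*cos(2*pi/9)        0                          
  chi_5 (2d, j=3)            2             -1                   -1                   2                    -1                   0                          
  chi_6 (2d, j=4)            2             -2*cos(pi/9)         2*cos(2*pi/9)        -1                   2*cos(4*pi/9)        0                          

Spot check: chi_3 (2d, j=1) on {r^4, r^5} = -2*cos(pi/9).

Explanation: D_9 has order 2*9 = 18 with 6 conjugacy classes, hence 6 irreducibles. Sum of squared dims 1 + 1 + 4 + 4 + 4 + 4 = 18 = |G|. Linear characters come from the abelianisation; the 2-dimensional irreps have character r^k -> 2*cos(2*pi*j*k/9), reflections -> 0.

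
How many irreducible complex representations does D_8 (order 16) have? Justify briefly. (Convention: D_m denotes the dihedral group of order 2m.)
7

The number of irreducible complex representations of a finite group equals its number of conjugacy classes. D_8 has 7 conjugacy classes (n/2 + 3 for n even), so D_8 (order 16) has exactly 7 irreducible complex representations.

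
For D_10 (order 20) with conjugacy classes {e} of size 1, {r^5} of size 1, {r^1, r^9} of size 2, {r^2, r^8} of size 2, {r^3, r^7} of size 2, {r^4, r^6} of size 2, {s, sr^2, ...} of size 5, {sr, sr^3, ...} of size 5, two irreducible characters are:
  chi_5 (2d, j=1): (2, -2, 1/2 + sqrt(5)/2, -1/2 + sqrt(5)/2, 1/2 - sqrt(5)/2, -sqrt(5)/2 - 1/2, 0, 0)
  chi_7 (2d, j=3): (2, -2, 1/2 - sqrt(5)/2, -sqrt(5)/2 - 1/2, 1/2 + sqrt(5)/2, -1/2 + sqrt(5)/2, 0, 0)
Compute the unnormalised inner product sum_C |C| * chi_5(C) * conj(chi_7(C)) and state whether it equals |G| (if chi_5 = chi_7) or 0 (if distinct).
Sum = 0; so <chi_5, chi_7> = 0 (distinct irreducibles are orthogonal).

Working: Compute term by term over conjugacy classes (|C| * chi_5(C) * conj(chi_7(C))):
  1*(2)*conj(2) + 1*(-2)*conj(-2) + 2*(1/2 + sqrt(5)/2)*conj(1/2 - sqrt(5)/2) + 2*(-1/2 + sqrt(5)/2)*conj(-sqrt(5)/2 - 1/2) + 2*(1/2 - sqrt(5)/2)*conj(1/2 + sqrt(5)/2) + 2*(-sqrt(5)/2 - 1/2)*conj(-1/2 + sqrt(5)/2) + 5*(0)*conj(0) + 5*(0)*conj(0)
  = (4) + (4) + (-2) + (-2) + (-2) + (-2) + (0) + (0)
  = 0.
Dividing by |G| = 20 gives 0/20 = 0, matching the row-orthogonality relation <chi_5, chi_7> = [chi_5 = chi_7].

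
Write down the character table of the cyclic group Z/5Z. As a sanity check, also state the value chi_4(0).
Character table of Z/5Z (irreps indexed chi_0,...,chi_4 with chi_k(m) = zeta_5^(k*m), zeta_5 = exp(2*pi*i/5)):
  irrep \ class  {0} (size 1)  {1} (size 1)    {2} (size 1)    {3} (size 1)    {4} (size 1)  
  chi_0          1             1               1               1               1             
  chi_1          1             exp(2*I*pi/5)   exp(4*I*pi/5)   exp(-4*I*pi/5)  exp(-2*I*pi/5)
  chi_2          1             exp(4*I*pi/5)   exp(-2*I*pi/5)  exp(2*I*pi/5)   exp(-4*I*pi/5)
  chi_3          1             exp(-4*I*pi/5)  exp(2*I*pi/5)   exp(-2*I*pi/5)  exp(4*I*pi/5) 
  chi_4          1             exp(-2*I*pi/5)  exp(-4*I*pi/5)  exp(4*I*pi/5)   exp(2*I*pi/5) 

Spot check: chi_4(0) = zeta_5^(4*0) = zeta_5^0 = 1.

Details: Z/5Z is abelian, so all 5 irreducible complex representations are 1-dimensional. They are given by chi_k(m) = zeta_5^(k*m) for k = 0,...,4. Row orthogonality: sum_m chi_k(m) conj(chi_l(m)) = 5 * [k = l].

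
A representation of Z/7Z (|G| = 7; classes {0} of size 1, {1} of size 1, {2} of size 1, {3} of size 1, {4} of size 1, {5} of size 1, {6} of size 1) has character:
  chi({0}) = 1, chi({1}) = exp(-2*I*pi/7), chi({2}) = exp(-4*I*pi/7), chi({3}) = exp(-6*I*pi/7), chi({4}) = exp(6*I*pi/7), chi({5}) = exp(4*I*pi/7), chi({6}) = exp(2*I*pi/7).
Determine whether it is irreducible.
Irreducible: <chi, chi> = 1.

Reasoning: <chi, chi> = (1/|G|) sum_C |C| * |chi(C)|^2 = (1/7)[1*|1|^2 + 1*|exp(-2*I*pi/7)|^2 + 1*|exp(-4*I*pi/7)|^2 + 1*|exp(-6*I*pi/7)|^2 + 1*|exp(6*I*pi/7)|^2 + 1*|exp(4*I*pi/7)|^2 + 1*|exp(2*I*pi/7)|^2]
  = (1/7)[(1) + (1) + (1) + (1) + (1) + (1) + (1)] = 7/7 = 1.
(Exp terms are combined using exp(i*s)*conj(exp(i*t)) = exp(i*(s-t)), and sums of them are collapsed using the identity that for every m > 1 the m distinct m-th roots of unity sum to 0, e.g. 1 + exp(2*I*pi/3) + exp(-2*I*pi/3) = 0.)
A character is irreducible iff <chi, chi> = 1, so this representation is irreducible.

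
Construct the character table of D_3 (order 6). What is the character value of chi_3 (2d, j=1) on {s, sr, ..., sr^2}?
Conjugacy classes: {e} of size 1, {r^1, r^2} of size 2, {s, sr, ..., sr^2} of size 3.
Character table:
  irrep \ class              {e} (size 1)  {r^1, r^2} (size 2)  {s, sr, ..., sr^2} (size 3)
  chi_1 (triv)               1             1                    1                          
  chi_2 (sign: r->1, s->-1)  1             1                    -1                         
  chi_3 (2d, j=1)            2             -1                   0                          

Spot check: chi_3 (2d, j=1) on {s, sr, ..., sr^2} = 0.

Proof sketch: D_3 has order 2*3 = 6 with 3 conjugacy classes, hence 3 irreducibles. Sum of squared dims 1 + 1 + 4 = 6 = |G|. Linear characters come from the abelianisation; the 2-dimensional irreps have character r^k -> 2*cos(2*pi*j*k/3), reflections -> 0.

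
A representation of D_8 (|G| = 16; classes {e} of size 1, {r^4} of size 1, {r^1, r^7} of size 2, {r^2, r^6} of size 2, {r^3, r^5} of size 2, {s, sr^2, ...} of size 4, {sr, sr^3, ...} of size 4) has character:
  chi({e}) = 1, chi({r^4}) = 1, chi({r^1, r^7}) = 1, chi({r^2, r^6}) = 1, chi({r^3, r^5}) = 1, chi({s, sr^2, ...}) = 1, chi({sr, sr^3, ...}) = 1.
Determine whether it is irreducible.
Irreducible: <chi, chi> = 1.

Proof sketch: <chi, chi> = (1/|G|) sum_C |C| * |chi(C)|^2 = (1/16)[1*|1|^2 + 1*|1|^2 + 2*|1|^2 + 2*|1|^2 + 2*|1|^2 + 4*|1|^2 + 4*|1|^2]
  = (1/16)[(1) + (1) + (2) + (2) + (2) + (4) + (4)] = 16/16 = 1.
A character is irreducible iff <chi, chi> = 1, so this representation is irreducible.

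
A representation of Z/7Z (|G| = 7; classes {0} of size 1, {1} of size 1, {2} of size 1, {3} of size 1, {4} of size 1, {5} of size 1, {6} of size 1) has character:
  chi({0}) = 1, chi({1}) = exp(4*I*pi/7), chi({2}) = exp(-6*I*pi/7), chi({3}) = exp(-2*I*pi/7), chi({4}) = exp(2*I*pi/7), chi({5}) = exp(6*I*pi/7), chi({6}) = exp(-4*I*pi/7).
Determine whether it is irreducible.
Irreducible: <chi, chi> = 1.

Derivation: <chi, chi> = (1/|G|) sum_C |C| * |chi(C)|^2 = (1/7)[1*|1|^2 + 1*|exp(4*I*pi/7)|^2 + 1*|exp(-6*I*pi/7)|^2 + 1*|exp(-2*I*pi/7)|^2 + 1*|exp(2*I*pi/7)|^2 + 1*|exp(6*I*pi/7)|^2 + 1*|exp(-4*I*pi/7)|^2]
  = (1/7)[(1) + (1) + (1) + (1) + (1) + (1) + (1)] = 7/7 = 1.
(Exp terms are combined using exp(i*s)*conj(exp(i*t)) = exp(i*(s-t)), and sums of them are collapsed using the identity that for every m > 1 the m distinct m-th roots of unity sum to 0, e.g. 1 + exp(2*I*pi/3) + exp(-2*I*pi/3) = 0.)
A character is irreducible iff <chi, chi> = 1, so this representation is irreducible.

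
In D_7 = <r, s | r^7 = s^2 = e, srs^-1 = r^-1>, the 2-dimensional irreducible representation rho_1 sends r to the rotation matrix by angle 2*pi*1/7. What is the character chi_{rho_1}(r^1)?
chi_{rho_1}(r^1) = 2*cos(2*pi*1*1/7) = 2*cos(2*pi/7)

Derivation: rho_1(r^1) is rotation by angle 2*pi*1*1/7, whose trace is 2*cos(2*pi*1*1/7) = 2*cos(2*pi/7).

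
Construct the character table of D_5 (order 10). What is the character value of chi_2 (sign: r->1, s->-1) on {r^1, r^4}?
Conjugacy classes: {e} of size 1, {r^1, r^4} of size 2, {r^2, r^3} of size 2, {s, sr, ..., sr^4} of size 5.
Character table:
  irrep \ class              {e} (size 1)  {r^1, r^4} (size 2)  {r^2, r^3} (size 2)  {s, sr, ..., sr^4} (size 5)
  chi_1 (triv)               1             1                    1                    1                          
  chi_2 (sign: r->1, s->-1)  1             1                    1                    -1                         
  chi_3 (2d, j=1)            2             -1/2 + sqrt(5)/2     -sqrt(5)/2 - 1/2     0                          
  chi_4 (2d, j=2)            2             -sqrt(5)/2 - 1/2     -1/2 + sqrt(5)/2     0                          

Spot check: chi_2 (sign: r->1, s->-1) on {r^1, r^4} = 1.

Why: D_5 has order 2*5 = 10 with 4 conjugacy classes, hence 4 irreducibles. Sum of squared dims 1 + 1 + 4 + 4 = 10 = |G|. Linear characters come from the abelianisation; the 2-dimensional irreps have character r^k -> 2*cos(2*pi*j*k/5), reflections -> 0.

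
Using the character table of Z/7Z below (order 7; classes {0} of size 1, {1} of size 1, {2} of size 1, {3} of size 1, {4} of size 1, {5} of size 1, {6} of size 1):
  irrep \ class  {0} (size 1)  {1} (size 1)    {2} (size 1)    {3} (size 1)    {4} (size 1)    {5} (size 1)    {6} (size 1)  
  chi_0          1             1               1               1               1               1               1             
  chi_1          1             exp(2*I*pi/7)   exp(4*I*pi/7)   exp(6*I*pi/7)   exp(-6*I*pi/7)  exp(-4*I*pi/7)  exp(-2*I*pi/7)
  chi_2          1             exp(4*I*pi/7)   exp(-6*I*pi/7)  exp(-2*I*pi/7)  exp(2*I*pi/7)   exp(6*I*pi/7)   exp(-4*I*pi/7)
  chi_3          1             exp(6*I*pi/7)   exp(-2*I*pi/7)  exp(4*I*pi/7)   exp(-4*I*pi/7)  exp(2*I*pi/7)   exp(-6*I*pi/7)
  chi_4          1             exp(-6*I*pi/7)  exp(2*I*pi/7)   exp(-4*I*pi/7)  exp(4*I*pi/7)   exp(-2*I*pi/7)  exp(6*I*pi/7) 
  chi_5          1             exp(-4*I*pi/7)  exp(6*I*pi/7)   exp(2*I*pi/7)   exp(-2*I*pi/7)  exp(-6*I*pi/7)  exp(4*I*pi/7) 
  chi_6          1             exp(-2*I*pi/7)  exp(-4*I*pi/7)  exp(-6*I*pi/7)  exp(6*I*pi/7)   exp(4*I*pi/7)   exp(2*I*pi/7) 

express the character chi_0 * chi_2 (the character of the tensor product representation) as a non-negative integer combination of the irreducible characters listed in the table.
chi_0 tensor chi_2 = chi_2 (all other irreducibles have multiplicity 0).

Details: The character of a tensor product is the pointwise product (chi_0 * chi_2)(C) = chi_0(C) * chi_2(C):
  {0}: (1)*(1), {1}: (1)*(exp(4*I*pi/7)), {2}: (1)*(exp(-6*I*pi/7)), {3}: (1)*(exp(-2*I*pi/7)), {4}: (1)*(exp(2*I*pi/7)), {5}: (1)*(exp(6*I*pi/7)), {6}: (1)*(exp(-4*I*pi/7))
so (chi_0 * chi_2) takes values
  {0} -> 1, {1} -> exp(4*I*pi/7), {2} -> exp(-6*I*pi/7), {3} -> exp(-2*I*pi/7), {4} -> exp(2*I*pi/7), {5} -> exp(6*I*pi/7), {6} -> exp(-4*I*pi/7).
Now take the inner product of this character with each irreducible chi from the table, <chi_0*chi_2, chi> = (1/7) sum_C |C| (chi_0*chi_2)(C) conj(chi(C)):
  <chi_0*chi_2, chi_0> = (1/7)[1*(1)*conj(1) + 1*(exp(4*I*pi/7))*conj(1) + 1*(exp(-6*I*pi/7))*conj(1) + 1*(exp(-2*I*pi/7))*conj(1) + 1*(exp(2*I*pi/7))*conj(1) + 1*(exp(6*I*pi/7))*conj(1) + 1*(exp(-4*I*pi/7))*conj(1)]
      = (1/7)[(1) + (exp(4*I*pi/7)) + (exp(-6*I*pi/7)) + (exp(-2*I*pi/7)) + (exp(2*I*pi/7)) + (exp(6*I*pi/7)) + (exp(-4*I*pi/7))] = 0/7 = 0
  <chi_0*chi_2, chi_1> = (1/7)[1*(1)*conj(1) + 1*(exp(4*I*pi/7))*conj(exp(2*I*pi/7)) + 1*(exp(-6*I*pi/7))*conj(exp(4*I*pi/7)) + 1*(exp(-2*I*pi/7))*conj(exp(6*I*pi/7)) + 1*(exp(2*I*pi/7))*conj(exp(-6*I*pi/7)) + 1*(exp(6*I*pi/7))*conj(exp(-4*I*pi/7)) + 1*(exp(-4*I*pi/7))*conj(exp(-2*I*pi/7))]
      = (1/7)[(1) + (exp(2*I*pi/7)) + (exp(4*I*pi/7)) + (exp(6*I*pi/7)) + (exp(-6*I*pi/7)) + (exp(-4*I*pi/7)) + (exp(-2*I*pi/7))] = 0/7 = 0
  <chi_0*chi_2, chi_2> = (1/7)[1*(1)*conj(1) + 1*(exp(4*I*pi/7))*conj(exp(4*I*pi/7)) + 1*(exp(-6*I*pi/7))*conj(exp(-6*I*pi/7)) + 1*(exp(-2*I*pi/7))*conj(exp(-2*I*pi/7)) + 1*(exp(2*I*pi/7))*conj(exp(2*I*pi/7)) + 1*(exp(6*I*pi/7))*conj(exp(6*I*pi/7)) + 1*(exp(-4*I*pi/7))*conj(exp(-4*I*pi/7))]
      = (1/7)[(1) + (1) + (1) + (1) + (1) + (1) + (1)] = 7/7 = 1
  <chi_0*chi_2, chi_3> = (1/7)[1*(1)*conj(1) + 1*(exp(4*I*pi/7))*conj(exp(6*I*pi/7)) + 1*(exp(-6*I*pi/7))*conj(exp(-2*I*pi/7)) + 1*(exp(-2*I*pi/7))*conj(exp(4*I*pi/7)) + 1*(exp(2*I*pi/7))*conj(exp(-4*I*pi/7)) + 1*(exp(6*I*pi/7))*conj(exp(2*I*pi/7)) + 1*(exp(-4*I*pi/7))*conj(exp(-6*I*pi/7))]
      = (1/7)[(1) + (exp(-2*I*pi/7)) + (exp(-4*I*pi/7)) + (exp(-6*I*pi/7)) + (exp(6*I*pi/7)) + (exp(4*I*pi/7)) + (exp(2*I*pi/7))] = 0/7 = 0
  <chi_0*chi_2, chi_4> = (1/7)[1*(1)*conj(1) + 1*(exp(4*I*pi/7))*conj(exp(-6*I*pi/7)) + 1*(exp(-6*I*pi/7))*conj(exp(2*I*pi/7)) + 1*(exp(-2*I*pi/7))*conj(exp(-4*I*pi/7)) + 1*(exp(2*I*pi/7))*conj(exp(4*I*pi/7)) + 1*(exp(6*I*pi/7))*conj(exp(-2*I*pi/7)) + 1*(exp(-4*I*pi/7))*conj(exp(6*I*pi/7))]
      = (1/7)[(1) + (exp(-4*I*pi/7)) + (exp(6*I*pi/7)) + (exp(2*I*pi/7)) + (exp(-2*I*pi/7)) + (exp(-6*I*pi/7)) + (exp(4*I*pi/7))] = 0/7 = 0
  <chi_0*chi_2, chi_5> = (1/7)[1*(1)*conj(1) + 1*(exp(4*I*pi/7))*conj(exp(-4*I*pi/7)) + 1*(exp(-6*I*pi/7))*conj(exp(6*I*pi/7)) + 1*(exp(-2*I*pi/7))*conj(exp(2*I*pi/7)) + 1*(exp(2*I*pi/7))*conj(exp(-2*I*pi/7)) + 1*(exp(6*I*pi/7))*conj(exp(-6*I*pi/7)) + 1*(exp(-4*I*pi/7))*conj(exp(4*I*pi/7))]
      = (1/7)[(1) + (exp(-6*I*pi/7)) + (exp(2*I*pi/7)) + (exp(-4*I*pi/7)) + (exp(4*I*pi/7)) + (exp(-2*I*pi/7)) + (exp(6*I*pi/7))] = 0/7 = 0
  <chi_0*chi_2, chi_6> = (1/7)[1*(1)*conj(1) + 1*(exp(4*I*pi/7))*conj(exp(-2*I*pi/7)) + 1*(exp(-6*I*pi/7))*conj(exp(-4*I*pi/7)) + 1*(exp(-2*I*pi/7))*conj(exp(-6*I*pi/7)) + 1*(exp(2*I*pi/7))*conj(exp(6*I*pi/7)) + 1*(exp(6*I*pi/7))*conj(exp(4*I*pi/7)) + 1*(exp(-4*I*pi/7))*conj(exp(2*I*pi/7))]
      = (1/7)[(1) + (exp(6*I*pi/7)) + (exp(-2*I*pi/7)) + (exp(4*I*pi/7)) + (exp(-4*I*pi/7)) + (exp(2*I*pi/7)) + (exp(-6*I*pi/7))] = 0/7 = 0
(Exp terms are combined using exp(i*s)*conj(exp(i*t)) = exp(i*(s-t)), and sums of them are collapsed using the identity that for every m > 1 the m distinct m-th roots of unity sum to 0, e.g. 1 + exp(2*I*pi/3) + exp(-2*I*pi/3) = 0.)
Hence the multiplicities are chi_2: 1. Dimension check: dim(chi_0)*dim(chi_2) = 1*1 = 1 and sum (mult * dim) = 1*1 = 1.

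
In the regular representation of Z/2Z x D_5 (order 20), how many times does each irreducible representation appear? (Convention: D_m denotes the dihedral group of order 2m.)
Each irreducible V_i of dimension d_i appears with multiplicity d_i, i.e. rho_reg = (direct sum over all irreducibles V_i) d_i V_i. The irreducible dimensions for Z/2Z x D_5 are 1, 1, 1, 1, 2, 2, 2, 2: 4 irreducibles of dimension 1, each with multiplicity 1; 4 irreducibles of dimension 2, each with multiplicity 2. Total dimension 4*1*1 + 4*2*2 = 20 = |G|.

General theorem: in the regular representation of a finite group G, each irreducible appears with multiplicity equal to its dimension. Check: dim(rho_reg) = sum d_i^2 = 1 + 1 + 1 + 1 + 4 + 4 + 4 + 4 = 20 = |G|.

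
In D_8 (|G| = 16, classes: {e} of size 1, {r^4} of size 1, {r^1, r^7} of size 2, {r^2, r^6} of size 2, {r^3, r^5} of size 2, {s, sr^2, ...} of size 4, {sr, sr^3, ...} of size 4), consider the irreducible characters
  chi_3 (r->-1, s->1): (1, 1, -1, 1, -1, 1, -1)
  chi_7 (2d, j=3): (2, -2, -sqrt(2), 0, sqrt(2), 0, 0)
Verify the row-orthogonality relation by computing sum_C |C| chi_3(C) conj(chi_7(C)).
Sum = 0; so <chi_3, chi_7> = 0 (distinct irreducibles are orthogonal).

Justification: Compute term by term over conjugacy classes (|C| * chi_3(C) * conj(chi_7(C))):
  1*(1)*conj(2) + 1*(1)*conj(-2) + 2*(-1)*conj(-sqrt(2)) + 2*(1)*conj(0) + 2*(-1)*conj(sqrt(2)) + 4*(1)*conj(0) + 4*(-1)*conj(0)
  = (2) + (-2) + (2*sqrt(2)) + (0) + (-2*sqrt(2)) + (0) + (0)
  = 0.
Dividing by |G| = 16 gives 0/16 = 0, matching the row-orthogonality relation <chi_3, chi_7> = [chi_3 = chi_7].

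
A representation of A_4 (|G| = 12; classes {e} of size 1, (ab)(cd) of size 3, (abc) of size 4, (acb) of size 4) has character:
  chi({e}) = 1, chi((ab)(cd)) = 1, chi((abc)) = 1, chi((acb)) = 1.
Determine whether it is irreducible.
Irreducible: <chi, chi> = 1.

Derivation: <chi, chi> = (1/|G|) sum_C |C| * |chi(C)|^2 = (1/12)[1*|1|^2 + 3*|1|^2 + 4*|1|^2 + 4*|1|^2]
  = (1/12)[(1) + (3) + (4) + (4)] = 12/12 = 1.
(Exp terms are combined using exp(i*s)*conj(exp(i*t)) = exp(i*(s-t)), and sums of them are collapsed using the identity that for every m > 1 the m distinct m-th roots of unity sum to 0, e.g. 1 + exp(2*I*pi/3) + exp(-2*I*pi/3) = 0.)
A character is irreducible iff <chi, chi> = 1, so this representation is irreducible.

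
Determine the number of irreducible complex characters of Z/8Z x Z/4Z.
32

Working: The number of irreducible complex representations of a finite group equals its number of conjugacy classes. Z/8Z x Z/4Z is abelian of order 32, so every element is its own conjugacy class: 32 classes, so Z/8Z x Z/4Z (order 32) has exactly 32 irreducible complex representations.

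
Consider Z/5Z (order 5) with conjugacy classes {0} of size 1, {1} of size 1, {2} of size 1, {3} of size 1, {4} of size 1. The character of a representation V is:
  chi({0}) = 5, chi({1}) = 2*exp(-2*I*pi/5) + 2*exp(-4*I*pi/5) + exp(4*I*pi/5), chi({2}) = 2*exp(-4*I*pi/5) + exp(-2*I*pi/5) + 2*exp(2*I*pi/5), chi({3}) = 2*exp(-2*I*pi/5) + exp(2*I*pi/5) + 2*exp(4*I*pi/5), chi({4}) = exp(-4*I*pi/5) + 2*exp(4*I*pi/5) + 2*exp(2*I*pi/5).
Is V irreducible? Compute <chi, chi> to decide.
Not irreducible (reducible): <chi, chi> = 9 > 1.

Solution. <chi, chi> = (1/|G|) sum_C |C| * |chi(C)|^2 = (1/5)[1*|5|^2 + 1*|2*exp(-2*I*pi/5) + 2*exp(-4*I*pi/5) + exp(4*I*pi/5)|^2 + 1*|2*exp(-4*I*pi/5) + exp(-2*I*pi/5) + 2*exp(2*I*pi/5)|^2 + 1*|2*exp(-2*I*pi/5) + exp(2*I*pi/5) + 2*exp(4*I*pi/5)|^2 + 1*|exp(-4*I*pi/5) + 2*exp(4*I*pi/5) + 2*exp(2*I*pi/5)|^2]
  = (1/5)[(25) + (9 + 6*exp(-2*I*pi/5) + 2*exp(-4*I*pi/5) + 2*exp(4*I*pi/5) + 6*exp(2*I*pi/5)) + (9 + 6*exp(-4*I*pi/5) + 2*exp(-2*I*pi/5) + 2*exp(2*I*pi/5) + 6*exp(4*I*pi/5)) + (9 + 6*exp(-4*I*pi/5) + 2*exp(-2*I*pi/5) + 2*exp(2*I*pi/5) + 6*exp(4*I*pi/5)) + (9 + 6*exp(-2*I*pi/5) + 2*exp(-4*I*pi/5) + 2*exp(4*I*pi/5) + 6*exp(2*I*pi/5))] = 45/5 = 9.
(Exp terms are combined using exp(i*s)*conj(exp(i*t)) = exp(i*(s-t)), and sums of them are collapsed using the identity that for every m > 1 the m distinct m-th roots of unity sum to 0, e.g. 1 + exp(2*I*pi/3) + exp(-2*I*pi/3) = 0.)
A character is irreducible iff <chi, chi> = 1, so this representation is reducible.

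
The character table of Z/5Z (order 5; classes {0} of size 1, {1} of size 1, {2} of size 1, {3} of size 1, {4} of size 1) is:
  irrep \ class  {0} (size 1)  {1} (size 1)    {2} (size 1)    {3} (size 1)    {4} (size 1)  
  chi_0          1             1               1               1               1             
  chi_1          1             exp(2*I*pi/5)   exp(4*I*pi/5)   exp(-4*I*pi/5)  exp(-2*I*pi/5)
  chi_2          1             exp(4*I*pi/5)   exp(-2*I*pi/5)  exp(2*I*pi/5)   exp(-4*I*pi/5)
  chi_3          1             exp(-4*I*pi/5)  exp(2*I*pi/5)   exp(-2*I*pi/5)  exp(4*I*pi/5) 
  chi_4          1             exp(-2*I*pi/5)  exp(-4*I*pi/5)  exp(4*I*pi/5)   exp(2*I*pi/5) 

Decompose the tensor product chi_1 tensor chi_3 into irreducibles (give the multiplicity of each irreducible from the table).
chi_1 tensor chi_3 = chi_4 (all other irreducibles have multiplicity 0).

Justification: The character of a tensor product is the pointwise product (chi_1 * chi_3)(C) = chi_1(C) * chi_3(C):
  {0}: (1)*(1), {1}: (exp(2*I*pi/5))*(exp(-4*I*pi/5)), {2}: (exp(4*I*pi/5))*(exp(2*I*pi/5)), {3}: (exp(-4*I*pi/5))*(exp(-2*I*pi/5)), {4}: (exp(-2*I*pi/5))*(exp(4*I*pi/5))
so (chi_1 * chi_3) takes values
  {0} -> 1, {1} -> exp(-2*I*pi/5), {2} -> exp(-4*I*pi/5), {3} -> exp(4*I*pi/5), {4} -> exp(2*I*pi/5).
Now take the inner product of this character with each irreducible chi from the table, <chi_1*chi_3, chi> = (1/5) sum_C |C| (chi_1*chi_3)(C) conj(chi(C)):
  <chi_1*chi_3, chi_0> = (1/5)[1*(1)*conj(1) + 1*(exp(-2*I*pi/5))*conj(1) + 1*(exp(-4*I*pi/5))*conj(1) + 1*(exp(4*I*pi/5))*conj(1) + 1*(exp(2*I*pi/5))*conj(1)]
      = (1/5)[(1) + (exp(-2*I*pi/5)) + (exp(-4*I*pi/5)) + (exp(4*I*pi/5)) + (exp(2*I*pi/5))] = 0/5 = 0
  <chi_1*chi_3, chi_1> = (1/5)[1*(1)*conj(1) + 1*(exp(-2*I*pi/5))*conj(exp(2*I*pi/5)) + 1*(exp(-4*I*pi/5))*conj(exp(4*I*pi/5)) + 1*(exp(4*I*pi/5))*conj(exp(-4*I*pi/5)) + 1*(exp(2*I*pi/5))*conj(exp(-2*I*pi/5))]
      = (1/5)[(1) + (exp(-4*I*pi/5)) + (exp(2*I*pi/5)) + (exp(-2*I*pi/5)) + (exp(4*I*pi/5))] = 0/5 = 0
  <chi_1*chi_3, chi_2> = (1/5)[1*(1)*conj(1) + 1*(exp(-2*I*pi/5))*conj(exp(4*I*pi/5)) + 1*(exp(-4*I*pi/5))*conj(exp(-2*I*pi/5)) + 1*(exp(4*I*pi/5))*conj(exp(2*I*pi/5)) + 1*(exp(2*I*pi/5))*conj(exp(-4*I*pi/5))]
      = (1/5)[(1) + (exp(4*I*pi/5)) + (exp(-2*I*pi/5)) + (exp(2*I*pi/5)) + (exp(-4*I*pi/5))] = 0/5 = 0
  <chi_1*chi_3, chi_3> = (1/5)[1*(1)*conj(1) + 1*(exp(-2*I*pi/5))*conj(exp(-4*I*pi/5)) + 1*(exp(-4*I*pi/5))*conj(exp(2*I*pi/5)) + 1*(exp(4*I*pi/5))*conj(exp(-2*I*pi/5)) + 1*(exp(2*I*pi/5))*conj(exp(4*I*pi/5))]
      = (1/5)[(1) + (exp(2*I*pi/5)) + (exp(4*I*pi/5)) + (exp(-4*I*pi/5)) + (exp(-2*I*pi/5))] = 0/5 = 0
  <chi_1*chi_3, chi_4> = (1/5)[1*(1)*conj(1) + 1*(exp(-2*I*pi/5))*conj(exp(-2*I*pi/5)) + 1*(exp(-4*I*pi/5))*conj(exp(-4*I*pi/5)) + 1*(exp(4*I*pi/5))*conj(exp(4*I*pi/5)) + 1*(exp(2*I*pi/5))*conj(exp(2*I*pi/5))]
      = (1/5)[(1) + (1) + (1) + (1) + (1)] = 5/5 = 1
(Exp terms are combined using exp(i*s)*conj(exp(i*t)) = exp(i*(s-t)), and sums of them are collapsed using the identity that for every m > 1 the m distinct m-th roots of unity sum to 0, e.g. 1 + exp(2*I*pi/3) + exp(-2*I*pi/3) = 0.)
Hence the multiplicities are chi_4: 1. Dimension check: dim(chi_1)*dim(chi_3) = 1*1 = 1 and sum (mult * dim) = 1*1 = 1.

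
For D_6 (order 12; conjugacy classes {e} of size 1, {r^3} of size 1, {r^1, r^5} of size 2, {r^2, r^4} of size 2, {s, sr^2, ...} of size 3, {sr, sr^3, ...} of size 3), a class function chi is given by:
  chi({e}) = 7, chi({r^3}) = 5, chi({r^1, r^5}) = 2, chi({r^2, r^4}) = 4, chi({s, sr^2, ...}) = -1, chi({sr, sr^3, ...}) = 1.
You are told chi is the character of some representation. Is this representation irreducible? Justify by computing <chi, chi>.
Not irreducible (reducible): <chi, chi> = 10 > 1.

Proof sketch: <chi, chi> = (1/|G|) sum_C |C| * |chi(C)|^2 = (1/12)[1*|7|^2 + 1*|5|^2 + 2*|2|^2 + 2*|4|^2 + 3*|-1|^2 + 3*|1|^2]
  = (1/12)[(49) + (25) + (8) + (32) + (3) + (3)] = 120/12 = 10.
A character is irreducible iff <chi, chi> = 1, so this representation is reducible.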